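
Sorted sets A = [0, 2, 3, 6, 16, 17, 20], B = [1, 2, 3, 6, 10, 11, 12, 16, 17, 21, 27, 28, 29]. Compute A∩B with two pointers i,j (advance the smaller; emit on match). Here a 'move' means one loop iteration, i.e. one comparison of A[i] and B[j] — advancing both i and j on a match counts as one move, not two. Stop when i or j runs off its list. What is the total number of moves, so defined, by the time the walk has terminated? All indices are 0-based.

i=0 j=0: 0<1, i++
i=1 j=0: 2>1, j++
i=1 j=1: 2==2 emit, i++,j++
i=2 j=2: 3==3 emit, i++,j++
i=3 j=3: 6==6 emit, i++,j++
i=4 j=4: 16>10, j++
i=4 j=5: 16>11, j++
i=4 j=6: 16>12, j++
i=4 j=7: 16==16 emit, i++,j++
i=5 j=8: 17==17 emit, i++,j++
i=6 j=9: 20<21, i++

11 moves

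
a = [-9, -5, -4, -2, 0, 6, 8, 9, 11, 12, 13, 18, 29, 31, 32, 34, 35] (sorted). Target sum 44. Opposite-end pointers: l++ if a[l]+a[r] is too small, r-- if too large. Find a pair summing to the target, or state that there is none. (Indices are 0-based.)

[0,16] -9+35=26 <44 → l++
[1,16] -5+35=30 <44 → l++
[2,16] -4+35=31 <44 → l++
[3,16] -2+35=33 <44 → l++
[4,16] 0+35=35 <44 → l++
[5,16] 6+35=41 <44 → l++
[6,16] 8+35=43 <44 → l++
[7,16] 9+35=44 → found

(9, 35)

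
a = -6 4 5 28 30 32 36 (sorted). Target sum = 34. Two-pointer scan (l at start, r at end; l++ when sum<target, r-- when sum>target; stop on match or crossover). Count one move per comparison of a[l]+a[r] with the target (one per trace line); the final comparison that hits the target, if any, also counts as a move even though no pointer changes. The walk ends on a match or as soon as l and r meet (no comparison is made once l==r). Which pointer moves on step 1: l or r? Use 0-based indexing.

l

l=0 r=6: -6+36=30 <34, l++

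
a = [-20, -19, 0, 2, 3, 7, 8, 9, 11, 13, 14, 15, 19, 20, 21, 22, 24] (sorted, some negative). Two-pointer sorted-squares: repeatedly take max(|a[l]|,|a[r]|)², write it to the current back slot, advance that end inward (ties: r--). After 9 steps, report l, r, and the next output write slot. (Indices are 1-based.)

[1,17] |-20|<=|24| out[17]=576 → r--
[1,16] |-20|<=|22| out[16]=484 → r--
[1,15] |-20|<=|21| out[15]=441 → r--
[1,14] |-20|<=|20| out[14]=400 → r--
[1,13] |-20|>|19| out[13]=400 → l++
[2,13] |-19|<=|19| out[12]=361 → r--
[2,12] |-19|>|15| out[11]=361 → l++
[3,12] |0|<=|15| out[10]=225 → r--
[3,11] |0|<=|14| out[9]=196 → r--

l=3, r=10, next write slot=8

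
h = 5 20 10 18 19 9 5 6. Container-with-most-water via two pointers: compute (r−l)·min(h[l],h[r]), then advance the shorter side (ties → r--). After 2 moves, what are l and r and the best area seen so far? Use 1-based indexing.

l=2, r=7, best area=36

[1,8] min(5,6)*7=35 best=35 * → l++
[2,8] min(20,6)*6=36 best=36 * → r--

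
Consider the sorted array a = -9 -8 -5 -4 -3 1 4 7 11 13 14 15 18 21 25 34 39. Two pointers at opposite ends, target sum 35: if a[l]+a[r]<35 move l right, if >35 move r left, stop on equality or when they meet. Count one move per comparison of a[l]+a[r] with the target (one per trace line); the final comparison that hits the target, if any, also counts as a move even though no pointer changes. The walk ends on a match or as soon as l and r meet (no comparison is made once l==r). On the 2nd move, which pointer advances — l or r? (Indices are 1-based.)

[1,17] -9+39=30 <35 → l++
[2,17] -8+39=31 <35 → l++

l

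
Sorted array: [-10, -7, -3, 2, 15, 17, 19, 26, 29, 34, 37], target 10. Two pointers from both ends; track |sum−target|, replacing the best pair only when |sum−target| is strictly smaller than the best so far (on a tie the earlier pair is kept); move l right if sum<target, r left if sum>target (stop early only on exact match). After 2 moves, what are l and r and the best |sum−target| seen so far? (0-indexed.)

l=0, r=8, best |Δ|=14

[0,10] -10+37=27 d=17 * → r--
[0,9] -10+34=24 d=14 * → r--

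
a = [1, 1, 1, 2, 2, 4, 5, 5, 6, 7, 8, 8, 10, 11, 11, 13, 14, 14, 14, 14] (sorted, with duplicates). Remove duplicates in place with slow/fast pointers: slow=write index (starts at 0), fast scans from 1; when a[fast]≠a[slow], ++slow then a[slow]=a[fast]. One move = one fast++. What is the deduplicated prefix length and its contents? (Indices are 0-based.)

(s=0,f=1) a[fast]=1=a[slow] dup → fast++
(s=0,f=2) a[fast]=1=a[slow] dup → fast++
(s=0,f=3) a[fast]=2≠a[slow]=1 write a[1]=2 → slow++,fast++
(s=1,f=4) a[fast]=2=a[slow] dup → fast++
(s=1,f=5) a[fast]=4≠a[slow]=2 write a[2]=4 → slow++,fast++
(s=2,f=6) a[fast]=5≠a[slow]=4 write a[3]=5 → slow++,fast++
(s=3,f=7) a[fast]=5=a[slow] dup → fast++
(s=3,f=8) a[fast]=6≠a[slow]=5 write a[4]=6 → slow++,fast++
(s=4,f=9) a[fast]=7≠a[slow]=6 write a[5]=7 → slow++,fast++
(s=5,f=10) a[fast]=8≠a[slow]=7 write a[6]=8 → slow++,fast++
(s=6,f=11) a[fast]=8=a[slow] dup → fast++
(s=6,f=12) a[fast]=10≠a[slow]=8 write a[7]=10 → slow++,fast++
(s=7,f=13) a[fast]=11≠a[slow]=10 write a[8]=11 → slow++,fast++
(s=8,f=14) a[fast]=11=a[slow] dup → fast++
(s=8,f=15) a[fast]=13≠a[slow]=11 write a[9]=13 → slow++,fast++
(s=9,f=16) a[fast]=14≠a[slow]=13 write a[10]=14 → slow++,fast++
(s=10,f=17) a[fast]=14=a[slow] dup → fast++
(s=10,f=18) a[fast]=14=a[slow] dup → fast++
(s=10,f=19) a[fast]=14=a[slow] dup → fast++

length 11; prefix = [1, 2, 4, 5, 6, 7, 8, 10, 11, 13, 14]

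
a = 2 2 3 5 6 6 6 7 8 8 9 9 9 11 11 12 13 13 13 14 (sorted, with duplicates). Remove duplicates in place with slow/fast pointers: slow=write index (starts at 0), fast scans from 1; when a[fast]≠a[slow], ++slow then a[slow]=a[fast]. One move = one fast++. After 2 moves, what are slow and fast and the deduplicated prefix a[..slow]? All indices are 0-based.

slow=1, fast=3, prefix=[2, 3]

(s=0,f=1) a[fast]=2=a[slow] dup → fast++
(s=0,f=2) a[fast]=3≠a[slow]=2 write a[1]=3 → slow++,fast++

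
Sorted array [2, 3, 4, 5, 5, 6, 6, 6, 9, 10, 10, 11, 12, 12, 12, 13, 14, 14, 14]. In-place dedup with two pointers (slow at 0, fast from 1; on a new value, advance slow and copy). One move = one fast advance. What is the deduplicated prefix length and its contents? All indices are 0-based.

length 11; prefix = [2, 3, 4, 5, 6, 9, 10, 11, 12, 13, 14]

(s=0,f=1) a[fast]=3≠a[slow]=2 write a[1]=3 → slow++,fast++
(s=1,f=2) a[fast]=4≠a[slow]=3 write a[2]=4 → slow++,fast++
(s=2,f=3) a[fast]=5≠a[slow]=4 write a[3]=5 → slow++,fast++
(s=3,f=4) a[fast]=5=a[slow] dup → fast++
(s=3,f=5) a[fast]=6≠a[slow]=5 write a[4]=6 → slow++,fast++
(s=4,f=6) a[fast]=6=a[slow] dup → fast++
(s=4,f=7) a[fast]=6=a[slow] dup → fast++
(s=4,f=8) a[fast]=9≠a[slow]=6 write a[5]=9 → slow++,fast++
(s=5,f=9) a[fast]=10≠a[slow]=9 write a[6]=10 → slow++,fast++
(s=6,f=10) a[fast]=10=a[slow] dup → fast++
(s=6,f=11) a[fast]=11≠a[slow]=10 write a[7]=11 → slow++,fast++
(s=7,f=12) a[fast]=12≠a[slow]=11 write a[8]=12 → slow++,fast++
(s=8,f=13) a[fast]=12=a[slow] dup → fast++
(s=8,f=14) a[fast]=12=a[slow] dup → fast++
(s=8,f=15) a[fast]=13≠a[slow]=12 write a[9]=13 → slow++,fast++
(s=9,f=16) a[fast]=14≠a[slow]=13 write a[10]=14 → slow++,fast++
(s=10,f=17) a[fast]=14=a[slow] dup → fast++
(s=10,f=18) a[fast]=14=a[slow] dup → fast++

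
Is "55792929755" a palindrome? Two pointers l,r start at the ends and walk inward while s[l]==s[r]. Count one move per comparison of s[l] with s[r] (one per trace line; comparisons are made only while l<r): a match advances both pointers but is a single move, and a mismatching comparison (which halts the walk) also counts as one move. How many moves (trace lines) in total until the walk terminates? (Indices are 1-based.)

5 moves

l=1 r=11: '5'=='5', l++,r--
l=2 r=10: '5'=='5', l++,r--
l=3 r=9: '7'=='7', l++,r--
l=4 r=8: '9'=='9', l++,r--
l=5 r=7: '2'=='2', l++,r--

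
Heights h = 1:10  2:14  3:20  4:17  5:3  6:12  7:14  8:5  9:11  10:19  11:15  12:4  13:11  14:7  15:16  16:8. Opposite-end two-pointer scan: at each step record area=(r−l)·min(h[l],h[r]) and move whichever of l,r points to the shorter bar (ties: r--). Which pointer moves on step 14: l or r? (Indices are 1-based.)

[1,16] min(10,8)*15=120 best=120 * → r--
[1,15] min(10,16)*14=140 best=140 * → l++
[2,15] min(14,16)*13=182 best=182 * → l++
[3,15] min(20,16)*12=192 best=192 * → r--
[3,14] min(20,7)*11=77 best=192 → r--
[3,13] min(20,11)*10=110 best=192 → r--
[3,12] min(20,4)*9=36 best=192 → r--
[3,11] min(20,15)*8=120 best=192 → r--
[3,10] min(20,19)*7=133 best=192 → r--
[3,9] min(20,11)*6=66 best=192 → r--
[3,8] min(20,5)*5=25 best=192 → r--
[3,7] min(20,14)*4=56 best=192 → r--
[3,6] min(20,12)*3=36 best=192 → r--
[3,5] min(20,3)*2=6 best=192 → r--

r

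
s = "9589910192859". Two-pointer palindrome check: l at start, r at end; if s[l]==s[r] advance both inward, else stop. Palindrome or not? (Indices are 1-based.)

l=1 r=13: '9'=='9', l++,r--
l=2 r=12: '5'=='5', l++,r--
l=3 r=11: '8'=='8', l++,r--
l=4 r=10: '9'!='2', stop

not a palindrome (mismatch at 4,10)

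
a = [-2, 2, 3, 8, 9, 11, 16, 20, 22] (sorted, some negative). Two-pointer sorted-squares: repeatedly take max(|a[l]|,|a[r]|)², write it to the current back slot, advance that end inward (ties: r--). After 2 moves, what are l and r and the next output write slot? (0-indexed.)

l=0, r=6, next write slot=6

l=0 r=8: |-2|<=|22| out[8]=484, r--
l=0 r=7: |-2|<=|20| out[7]=400, r--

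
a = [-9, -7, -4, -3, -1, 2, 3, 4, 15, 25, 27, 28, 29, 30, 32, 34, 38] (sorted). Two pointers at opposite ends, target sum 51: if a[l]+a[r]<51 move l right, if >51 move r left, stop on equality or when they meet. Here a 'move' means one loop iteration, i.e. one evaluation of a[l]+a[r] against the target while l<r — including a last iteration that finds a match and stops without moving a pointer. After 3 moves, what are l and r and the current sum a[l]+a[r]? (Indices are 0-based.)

l=0 r=16: -9+38=29 <51, l++
l=1 r=16: -7+38=31 <51, l++
l=2 r=16: -4+38=34 <51, l++

l=3, r=16, sum=35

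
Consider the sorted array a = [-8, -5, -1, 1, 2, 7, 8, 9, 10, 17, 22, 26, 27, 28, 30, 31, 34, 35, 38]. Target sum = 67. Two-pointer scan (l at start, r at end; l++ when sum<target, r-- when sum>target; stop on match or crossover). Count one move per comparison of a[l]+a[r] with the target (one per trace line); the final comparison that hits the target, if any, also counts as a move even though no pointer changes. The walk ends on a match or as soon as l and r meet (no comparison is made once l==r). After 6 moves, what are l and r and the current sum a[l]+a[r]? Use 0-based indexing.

l=0 r=18: -8+38=30 <67, l++
l=1 r=18: -5+38=33 <67, l++
l=2 r=18: -1+38=37 <67, l++
l=3 r=18: 1+38=39 <67, l++
l=4 r=18: 2+38=40 <67, l++
l=5 r=18: 7+38=45 <67, l++

l=6, r=18, sum=46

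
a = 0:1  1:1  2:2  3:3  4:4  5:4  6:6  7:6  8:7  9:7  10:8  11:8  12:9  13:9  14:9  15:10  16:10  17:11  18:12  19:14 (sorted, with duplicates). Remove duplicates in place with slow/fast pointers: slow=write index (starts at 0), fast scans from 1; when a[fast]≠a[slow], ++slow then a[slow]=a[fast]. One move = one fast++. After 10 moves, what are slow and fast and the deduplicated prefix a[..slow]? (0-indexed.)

slow=0 fast=1: a[fast]=1=a[slow] dup, fast++
slow=0 fast=2: a[fast]=2≠a[slow]=1 write a[1]=2, slow++,fast++
slow=1 fast=3: a[fast]=3≠a[slow]=2 write a[2]=3, slow++,fast++
slow=2 fast=4: a[fast]=4≠a[slow]=3 write a[3]=4, slow++,fast++
slow=3 fast=5: a[fast]=4=a[slow] dup, fast++
slow=3 fast=6: a[fast]=6≠a[slow]=4 write a[4]=6, slow++,fast++
slow=4 fast=7: a[fast]=6=a[slow] dup, fast++
slow=4 fast=8: a[fast]=7≠a[slow]=6 write a[5]=7, slow++,fast++
slow=5 fast=9: a[fast]=7=a[slow] dup, fast++
slow=5 fast=10: a[fast]=8≠a[slow]=7 write a[6]=8, slow++,fast++

slow=6, fast=11, prefix=[1, 2, 3, 4, 6, 7, 8]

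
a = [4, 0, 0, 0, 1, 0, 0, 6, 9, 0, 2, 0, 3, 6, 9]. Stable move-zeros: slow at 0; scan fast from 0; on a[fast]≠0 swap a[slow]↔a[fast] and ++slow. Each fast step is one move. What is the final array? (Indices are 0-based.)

[4, 1, 6, 9, 2, 3, 6, 9, 0, 0, 0, 0, 0, 0, 0]

(s=0,f=0) a[fast]=4≠0 swap→a[0]=4 → slow++,fast++
(s=1,f=1) a[fast]=0 → fast++
(s=1,f=2) a[fast]=0 → fast++
(s=1,f=3) a[fast]=0 → fast++
(s=1,f=4) a[fast]=1≠0 swap→a[1]=1 → slow++,fast++
(s=2,f=5) a[fast]=0 → fast++
(s=2,f=6) a[fast]=0 → fast++
(s=2,f=7) a[fast]=6≠0 swap→a[2]=6 → slow++,fast++
(s=3,f=8) a[fast]=9≠0 swap→a[3]=9 → slow++,fast++
(s=4,f=9) a[fast]=0 → fast++
(s=4,f=10) a[fast]=2≠0 swap→a[4]=2 → slow++,fast++
(s=5,f=11) a[fast]=0 → fast++
(s=5,f=12) a[fast]=3≠0 swap→a[5]=3 → slow++,fast++
(s=6,f=13) a[fast]=6≠0 swap→a[6]=6 → slow++,fast++
(s=7,f=14) a[fast]=9≠0 swap→a[7]=9 → slow++,fast++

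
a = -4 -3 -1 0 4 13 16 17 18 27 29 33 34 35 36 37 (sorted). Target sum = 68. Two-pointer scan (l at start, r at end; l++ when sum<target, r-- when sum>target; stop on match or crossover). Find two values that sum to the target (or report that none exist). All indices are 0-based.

(33, 35)

l=0 r=15: -4+37=33 <68, l++
l=1 r=15: -3+37=34 <68, l++
l=2 r=15: -1+37=36 <68, l++
l=3 r=15: 0+37=37 <68, l++
l=4 r=15: 4+37=41 <68, l++
l=5 r=15: 13+37=50 <68, l++
l=6 r=15: 16+37=53 <68, l++
l=7 r=15: 17+37=54 <68, l++
l=8 r=15: 18+37=55 <68, l++
l=9 r=15: 27+37=64 <68, l++
l=10 r=15: 29+37=66 <68, l++
l=11 r=15: 33+37=70 >68, r--
l=11 r=14: 33+36=69 >68, r--
l=11 r=13: 33+35=68, found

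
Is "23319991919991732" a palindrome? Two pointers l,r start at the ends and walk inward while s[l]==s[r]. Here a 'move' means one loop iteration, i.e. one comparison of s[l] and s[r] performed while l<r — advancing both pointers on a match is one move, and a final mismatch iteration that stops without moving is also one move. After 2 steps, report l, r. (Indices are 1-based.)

l=3, r=15

[1,17] '2'=='2' → l++,r--
[2,16] '3'=='3' → l++,r--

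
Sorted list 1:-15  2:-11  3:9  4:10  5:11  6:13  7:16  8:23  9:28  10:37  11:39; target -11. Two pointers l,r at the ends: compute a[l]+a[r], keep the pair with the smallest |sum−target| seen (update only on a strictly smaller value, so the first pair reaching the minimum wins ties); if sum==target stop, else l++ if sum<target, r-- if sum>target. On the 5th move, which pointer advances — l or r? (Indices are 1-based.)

r

[1,11] -15+39=24 d=35 * → r--
[1,10] -15+37=22 d=33 * → r--
[1,9] -15+28=13 d=24 * → r--
[1,8] -15+23=8 d=19 * → r--
[1,7] -15+16=1 d=12 * → r--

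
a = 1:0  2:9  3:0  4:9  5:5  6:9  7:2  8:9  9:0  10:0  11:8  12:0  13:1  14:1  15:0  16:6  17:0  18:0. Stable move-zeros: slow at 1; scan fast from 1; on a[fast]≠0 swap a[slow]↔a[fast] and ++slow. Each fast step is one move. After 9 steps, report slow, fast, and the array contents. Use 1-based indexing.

slow=7, fast=10, a=[9, 9, 5, 9, 2, 9, 0, 0, 0, 0, 8, 0, 1, 1, 0, 6, 0, 0]

(s=1,f=1) a[fast]=0 → fast++
(s=1,f=2) a[fast]=9≠0 swap→a[1]=9 → slow++,fast++
(s=2,f=3) a[fast]=0 → fast++
(s=2,f=4) a[fast]=9≠0 swap→a[2]=9 → slow++,fast++
(s=3,f=5) a[fast]=5≠0 swap→a[3]=5 → slow++,fast++
(s=4,f=6) a[fast]=9≠0 swap→a[4]=9 → slow++,fast++
(s=5,f=7) a[fast]=2≠0 swap→a[5]=2 → slow++,fast++
(s=6,f=8) a[fast]=9≠0 swap→a[6]=9 → slow++,fast++
(s=7,f=9) a[fast]=0 → fast++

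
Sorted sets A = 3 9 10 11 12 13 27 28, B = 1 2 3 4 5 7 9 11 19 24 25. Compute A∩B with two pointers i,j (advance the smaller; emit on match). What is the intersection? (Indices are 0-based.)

[i=0,j=0] 3>1 → j++
[i=0,j=1] 3>2 → j++
[i=0,j=2] 3==3 emit → i++,j++
[i=1,j=3] 9>4 → j++
[i=1,j=4] 9>5 → j++
[i=1,j=5] 9>7 → j++
[i=1,j=6] 9==9 emit → i++,j++
[i=2,j=7] 10<11 → i++
[i=3,j=7] 11==11 emit → i++,j++
[i=4,j=8] 12<19 → i++
[i=5,j=8] 13<19 → i++
[i=6,j=8] 27>19 → j++
[i=6,j=9] 27>24 → j++
[i=6,j=10] 27>25 → j++

intersection = [3, 9, 11]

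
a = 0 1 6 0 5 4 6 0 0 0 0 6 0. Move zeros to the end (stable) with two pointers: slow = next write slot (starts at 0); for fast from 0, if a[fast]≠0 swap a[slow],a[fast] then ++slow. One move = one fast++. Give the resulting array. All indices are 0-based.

[1, 6, 5, 4, 6, 6, 0, 0, 0, 0, 0, 0, 0]

(s=0,f=0) a[fast]=0 → fast++
(s=0,f=1) a[fast]=1≠0 swap→a[0]=1 → slow++,fast++
(s=1,f=2) a[fast]=6≠0 swap→a[1]=6 → slow++,fast++
(s=2,f=3) a[fast]=0 → fast++
(s=2,f=4) a[fast]=5≠0 swap→a[2]=5 → slow++,fast++
(s=3,f=5) a[fast]=4≠0 swap→a[3]=4 → slow++,fast++
(s=4,f=6) a[fast]=6≠0 swap→a[4]=6 → slow++,fast++
(s=5,f=7) a[fast]=0 → fast++
(s=5,f=8) a[fast]=0 → fast++
(s=5,f=9) a[fast]=0 → fast++
(s=5,f=10) a[fast]=0 → fast++
(s=5,f=11) a[fast]=6≠0 swap→a[5]=6 → slow++,fast++
(s=6,f=12) a[fast]=0 → fast++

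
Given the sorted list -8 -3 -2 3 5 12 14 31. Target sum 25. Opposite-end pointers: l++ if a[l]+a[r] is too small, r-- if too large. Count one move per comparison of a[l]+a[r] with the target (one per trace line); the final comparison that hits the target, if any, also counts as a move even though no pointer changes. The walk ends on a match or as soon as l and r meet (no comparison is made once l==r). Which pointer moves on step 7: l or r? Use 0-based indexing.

l=0 r=7: -8+31=23 <25, l++
l=1 r=7: -3+31=28 >25, r--
l=1 r=6: -3+14=11 <25, l++
l=2 r=6: -2+14=12 <25, l++
l=3 r=6: 3+14=17 <25, l++
l=4 r=6: 5+14=19 <25, l++
l=5 r=6: 12+14=26 >25, r--

r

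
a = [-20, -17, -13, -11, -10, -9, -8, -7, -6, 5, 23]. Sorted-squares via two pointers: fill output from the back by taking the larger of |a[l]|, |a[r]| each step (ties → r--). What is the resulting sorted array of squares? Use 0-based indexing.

[25, 36, 49, 64, 81, 100, 121, 169, 289, 400, 529]

l=0 r=10: |-20|<=|23| out[10]=529, r--
l=0 r=9: |-20|>|5| out[9]=400, l++
l=1 r=9: |-17|>|5| out[8]=289, l++
l=2 r=9: |-13|>|5| out[7]=169, l++
l=3 r=9: |-11|>|5| out[6]=121, l++
l=4 r=9: |-10|>|5| out[5]=100, l++
l=5 r=9: |-9|>|5| out[4]=81, l++
l=6 r=9: |-8|>|5| out[3]=64, l++
l=7 r=9: |-7|>|5| out[2]=49, l++
l=8 r=9: |-6|>|5| out[1]=36, l++
l=9 r=9: |5|<=|5| out[0]=25, r--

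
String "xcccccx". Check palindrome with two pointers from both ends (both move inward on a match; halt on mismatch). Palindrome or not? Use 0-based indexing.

palindrome

l=0 r=6: 'x'=='x', l++,r--
l=1 r=5: 'c'=='c', l++,r--
l=2 r=4: 'c'=='c', l++,r--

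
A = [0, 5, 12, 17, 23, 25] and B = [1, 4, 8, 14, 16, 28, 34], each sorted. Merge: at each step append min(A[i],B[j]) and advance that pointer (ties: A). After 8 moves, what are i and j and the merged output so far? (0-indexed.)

i=0 j=0: A[i]=0<=B[j]=1 take 0, i++
i=1 j=0: A[i]=5>B[j]=1 take 1, j++
i=1 j=1: A[i]=5>B[j]=4 take 4, j++
i=1 j=2: A[i]=5<=B[j]=8 take 5, i++
i=2 j=2: A[i]=12>B[j]=8 take 8, j++
i=2 j=3: A[i]=12<=B[j]=14 take 12, i++
i=3 j=3: A[i]=17>B[j]=14 take 14, j++
i=3 j=4: A[i]=17>B[j]=16 take 16, j++

i=3, j=5, merged so far=[0, 1, 4, 5, 8, 12, 14, 16]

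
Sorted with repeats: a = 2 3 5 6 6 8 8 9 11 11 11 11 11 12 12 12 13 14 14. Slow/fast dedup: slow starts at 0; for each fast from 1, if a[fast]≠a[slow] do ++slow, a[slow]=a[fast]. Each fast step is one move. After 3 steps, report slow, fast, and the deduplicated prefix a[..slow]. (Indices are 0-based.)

slow=0 fast=1: a[fast]=3≠a[slow]=2 write a[1]=3, slow++,fast++
slow=1 fast=2: a[fast]=5≠a[slow]=3 write a[2]=5, slow++,fast++
slow=2 fast=3: a[fast]=6≠a[slow]=5 write a[3]=6, slow++,fast++

slow=3, fast=4, prefix=[2, 3, 5, 6]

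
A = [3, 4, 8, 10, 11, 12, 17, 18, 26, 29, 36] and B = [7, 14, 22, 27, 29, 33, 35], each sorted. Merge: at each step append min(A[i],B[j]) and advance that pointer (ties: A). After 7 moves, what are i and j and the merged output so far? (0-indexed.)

i=6, j=1, merged so far=[3, 4, 7, 8, 10, 11, 12]

[i=0,j=0] A[i]=3<=B[j]=7 take 3 → i++
[i=1,j=0] A[i]=4<=B[j]=7 take 4 → i++
[i=2,j=0] A[i]=8>B[j]=7 take 7 → j++
[i=2,j=1] A[i]=8<=B[j]=14 take 8 → i++
[i=3,j=1] A[i]=10<=B[j]=14 take 10 → i++
[i=4,j=1] A[i]=11<=B[j]=14 take 11 → i++
[i=5,j=1] A[i]=12<=B[j]=14 take 12 → i++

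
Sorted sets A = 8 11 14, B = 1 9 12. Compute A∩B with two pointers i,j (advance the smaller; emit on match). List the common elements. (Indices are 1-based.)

intersection = []

[i=1,j=1] 8>1 → j++
[i=1,j=2] 8<9 → i++
[i=2,j=2] 11>9 → j++
[i=2,j=3] 11<12 → i++
[i=3,j=3] 14>12 → j++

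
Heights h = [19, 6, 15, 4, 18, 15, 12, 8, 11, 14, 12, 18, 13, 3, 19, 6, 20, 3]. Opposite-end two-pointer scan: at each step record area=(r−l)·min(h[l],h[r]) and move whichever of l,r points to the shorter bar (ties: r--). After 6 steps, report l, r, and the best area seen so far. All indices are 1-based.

l=6, r=17, best area=304

[1,18] min(19,3)*17=51 best=51 * → r--
[1,17] min(19,20)*16=304 best=304 * → l++
[2,17] min(6,20)*15=90 best=304 → l++
[3,17] min(15,20)*14=210 best=304 → l++
[4,17] min(4,20)*13=52 best=304 → l++
[5,17] min(18,20)*12=216 best=304 → l++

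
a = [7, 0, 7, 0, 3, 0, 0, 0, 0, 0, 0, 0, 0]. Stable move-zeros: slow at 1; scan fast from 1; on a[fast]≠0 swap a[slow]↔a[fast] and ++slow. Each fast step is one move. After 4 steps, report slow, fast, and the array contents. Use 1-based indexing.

(s=1,f=1) a[fast]=7≠0 swap→a[1]=7 → slow++,fast++
(s=2,f=2) a[fast]=0 → fast++
(s=2,f=3) a[fast]=7≠0 swap→a[2]=7 → slow++,fast++
(s=3,f=4) a[fast]=0 → fast++

slow=3, fast=5, a=[7, 7, 0, 0, 3, 0, 0, 0, 0, 0, 0, 0, 0]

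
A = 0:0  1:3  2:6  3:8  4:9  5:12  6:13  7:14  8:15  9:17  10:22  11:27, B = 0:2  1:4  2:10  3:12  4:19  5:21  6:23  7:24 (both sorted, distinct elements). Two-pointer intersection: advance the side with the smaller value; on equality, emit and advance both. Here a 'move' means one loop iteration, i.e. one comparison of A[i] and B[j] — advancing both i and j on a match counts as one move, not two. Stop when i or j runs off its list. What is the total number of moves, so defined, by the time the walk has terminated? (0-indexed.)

18 moves

i=0 j=0: 0<2, i++
i=1 j=0: 3>2, j++
i=1 j=1: 3<4, i++
i=2 j=1: 6>4, j++
i=2 j=2: 6<10, i++
i=3 j=2: 8<10, i++
i=4 j=2: 9<10, i++
i=5 j=2: 12>10, j++
i=5 j=3: 12==12 emit, i++,j++
i=6 j=4: 13<19, i++
i=7 j=4: 14<19, i++
i=8 j=4: 15<19, i++
i=9 j=4: 17<19, i++
i=10 j=4: 22>19, j++
i=10 j=5: 22>21, j++
i=10 j=6: 22<23, i++
i=11 j=6: 27>23, j++
i=11 j=7: 27>24, j++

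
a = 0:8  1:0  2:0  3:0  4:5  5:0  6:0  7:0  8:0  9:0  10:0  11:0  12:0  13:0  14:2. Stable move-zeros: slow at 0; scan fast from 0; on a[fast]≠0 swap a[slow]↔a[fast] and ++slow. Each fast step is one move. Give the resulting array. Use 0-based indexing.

slow=0 fast=0: a[fast]=8≠0 swap→a[0]=8, slow++,fast++
slow=1 fast=1: a[fast]=0, fast++
slow=1 fast=2: a[fast]=0, fast++
slow=1 fast=3: a[fast]=0, fast++
slow=1 fast=4: a[fast]=5≠0 swap→a[1]=5, slow++,fast++
slow=2 fast=5: a[fast]=0, fast++
slow=2 fast=6: a[fast]=0, fast++
slow=2 fast=7: a[fast]=0, fast++
slow=2 fast=8: a[fast]=0, fast++
slow=2 fast=9: a[fast]=0, fast++
slow=2 fast=10: a[fast]=0, fast++
slow=2 fast=11: a[fast]=0, fast++
slow=2 fast=12: a[fast]=0, fast++
slow=2 fast=13: a[fast]=0, fast++
slow=2 fast=14: a[fast]=2≠0 swap→a[2]=2, slow++,fast++

[8, 5, 2, 0, 0, 0, 0, 0, 0, 0, 0, 0, 0, 0, 0]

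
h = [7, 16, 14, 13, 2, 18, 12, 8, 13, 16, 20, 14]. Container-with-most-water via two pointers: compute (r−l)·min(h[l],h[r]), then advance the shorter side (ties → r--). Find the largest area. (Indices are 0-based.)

l=0 r=11: min(7,14)*11=77 best=77 *, l++
l=1 r=11: min(16,14)*10=140 best=140 *, r--
l=1 r=10: min(16,20)*9=144 best=144 *, l++
l=2 r=10: min(14,20)*8=112 best=144, l++
l=3 r=10: min(13,20)*7=91 best=144, l++
l=4 r=10: min(2,20)*6=12 best=144, l++
l=5 r=10: min(18,20)*5=90 best=144, l++
l=6 r=10: min(12,20)*4=48 best=144, l++
l=7 r=10: min(8,20)*3=24 best=144, l++
l=8 r=10: min(13,20)*2=26 best=144, l++
l=9 r=10: min(16,20)*1=16 best=144, l++

max area = 144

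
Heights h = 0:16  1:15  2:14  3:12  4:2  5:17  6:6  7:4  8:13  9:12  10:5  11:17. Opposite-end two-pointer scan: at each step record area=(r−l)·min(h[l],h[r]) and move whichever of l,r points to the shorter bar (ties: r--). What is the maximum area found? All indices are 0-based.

max area = 176

[0,11] min(16,17)*11=176 best=176 * → l++
[1,11] min(15,17)*10=150 best=176 → l++
[2,11] min(14,17)*9=126 best=176 → l++
[3,11] min(12,17)*8=96 best=176 → l++
[4,11] min(2,17)*7=14 best=176 → l++
[5,11] min(17,17)*6=102 best=176 → r--
[5,10] min(17,5)*5=25 best=176 → r--
[5,9] min(17,12)*4=48 best=176 → r--
[5,8] min(17,13)*3=39 best=176 → r--
[5,7] min(17,4)*2=8 best=176 → r--
[5,6] min(17,6)*1=6 best=176 → r--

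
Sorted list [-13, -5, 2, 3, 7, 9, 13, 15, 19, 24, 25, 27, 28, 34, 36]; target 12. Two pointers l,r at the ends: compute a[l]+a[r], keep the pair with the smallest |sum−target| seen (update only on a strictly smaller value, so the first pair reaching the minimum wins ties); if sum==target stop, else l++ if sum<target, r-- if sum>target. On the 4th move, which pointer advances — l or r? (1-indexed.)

r

[1,15] -13+36=23 d=11 * → r--
[1,14] -13+34=21 d=9 * → r--
[1,13] -13+28=15 d=3 * → r--
[1,12] -13+27=14 d=2 * → r--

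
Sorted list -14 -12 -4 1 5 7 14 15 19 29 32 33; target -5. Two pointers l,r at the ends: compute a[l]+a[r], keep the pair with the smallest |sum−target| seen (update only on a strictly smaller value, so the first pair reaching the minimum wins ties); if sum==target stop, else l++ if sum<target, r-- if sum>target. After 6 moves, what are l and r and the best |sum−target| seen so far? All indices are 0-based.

[0,11] -14+33=19 d=24 * → r--
[0,10] -14+32=18 d=23 * → r--
[0,9] -14+29=15 d=20 * → r--
[0,8] -14+19=5 d=10 * → r--
[0,7] -14+15=1 d=6 * → r--
[0,6] -14+14=0 d=5 * → r--

l=0, r=5, best |Δ|=5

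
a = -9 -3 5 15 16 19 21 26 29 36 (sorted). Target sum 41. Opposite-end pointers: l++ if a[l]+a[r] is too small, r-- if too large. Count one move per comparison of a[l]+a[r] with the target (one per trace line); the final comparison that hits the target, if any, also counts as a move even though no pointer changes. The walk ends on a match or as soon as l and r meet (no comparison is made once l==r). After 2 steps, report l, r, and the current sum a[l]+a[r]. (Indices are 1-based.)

l=3, r=10, sum=41

[1,10] -9+36=27 <41 → l++
[2,10] -3+36=33 <41 → l++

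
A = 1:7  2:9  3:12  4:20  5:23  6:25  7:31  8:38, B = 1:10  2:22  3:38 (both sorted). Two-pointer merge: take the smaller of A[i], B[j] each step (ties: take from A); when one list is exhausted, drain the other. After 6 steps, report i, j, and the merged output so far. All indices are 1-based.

i=5, j=3, merged so far=[7, 9, 10, 12, 20, 22]

[i=1,j=1] A[i]=7<=B[j]=10 take 7 → i++
[i=2,j=1] A[i]=9<=B[j]=10 take 9 → i++
[i=3,j=1] A[i]=12>B[j]=10 take 10 → j++
[i=3,j=2] A[i]=12<=B[j]=22 take 12 → i++
[i=4,j=2] A[i]=20<=B[j]=22 take 20 → i++
[i=5,j=2] A[i]=23>B[j]=22 take 22 → j++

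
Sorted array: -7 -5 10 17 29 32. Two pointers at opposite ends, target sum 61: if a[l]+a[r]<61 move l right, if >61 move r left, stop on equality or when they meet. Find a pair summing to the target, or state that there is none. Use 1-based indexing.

(29, 32)

l=1 r=6: -7+32=25 <61, l++
l=2 r=6: -5+32=27 <61, l++
l=3 r=6: 10+32=42 <61, l++
l=4 r=6: 17+32=49 <61, l++
l=5 r=6: 29+32=61, found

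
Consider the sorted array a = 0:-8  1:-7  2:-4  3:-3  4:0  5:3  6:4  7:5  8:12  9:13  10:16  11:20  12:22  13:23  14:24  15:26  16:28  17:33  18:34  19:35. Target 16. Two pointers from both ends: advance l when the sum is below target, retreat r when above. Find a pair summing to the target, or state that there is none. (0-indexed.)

[0,19] -8+35=27 >16 → r--
[0,18] -8+34=26 >16 → r--
[0,17] -8+33=25 >16 → r--
[0,16] -8+28=20 >16 → r--
[0,15] -8+26=18 >16 → r--
[0,14] -8+24=16 → found

(-8, 24)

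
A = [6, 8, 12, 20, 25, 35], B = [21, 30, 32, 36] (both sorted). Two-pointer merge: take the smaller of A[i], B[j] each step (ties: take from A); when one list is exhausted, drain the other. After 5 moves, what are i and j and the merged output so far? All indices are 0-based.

i=4, j=1, merged so far=[6, 8, 12, 20, 21]

i=0 j=0: A[i]=6<=B[j]=21 take 6, i++
i=1 j=0: A[i]=8<=B[j]=21 take 8, i++
i=2 j=0: A[i]=12<=B[j]=21 take 12, i++
i=3 j=0: A[i]=20<=B[j]=21 take 20, i++
i=4 j=0: A[i]=25>B[j]=21 take 21, j++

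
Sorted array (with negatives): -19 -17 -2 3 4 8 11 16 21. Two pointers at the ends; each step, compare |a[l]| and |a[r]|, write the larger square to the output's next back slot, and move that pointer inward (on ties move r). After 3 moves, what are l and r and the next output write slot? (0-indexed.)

l=2, r=7, next write slot=5

[0,8] |-19|<=|21| out[8]=441 → r--
[0,7] |-19|>|16| out[7]=361 → l++
[1,7] |-17|>|16| out[6]=289 → l++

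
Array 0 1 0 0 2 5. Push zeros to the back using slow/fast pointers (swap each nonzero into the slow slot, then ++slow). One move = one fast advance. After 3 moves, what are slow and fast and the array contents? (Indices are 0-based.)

slow=1, fast=3, a=[1, 0, 0, 0, 2, 5]

(s=0,f=0) a[fast]=0 → fast++
(s=0,f=1) a[fast]=1≠0 swap→a[0]=1 → slow++,fast++
(s=1,f=2) a[fast]=0 → fast++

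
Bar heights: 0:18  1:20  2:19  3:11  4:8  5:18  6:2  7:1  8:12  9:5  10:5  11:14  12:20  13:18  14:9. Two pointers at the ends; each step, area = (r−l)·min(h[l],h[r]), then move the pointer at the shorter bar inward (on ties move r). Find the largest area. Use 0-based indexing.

[0,14] min(18,9)*14=126 best=126 * → r--
[0,13] min(18,18)*13=234 best=234 * → r--
[0,12] min(18,20)*12=216 best=234 → l++
[1,12] min(20,20)*11=220 best=234 → r--
[1,11] min(20,14)*10=140 best=234 → r--
[1,10] min(20,5)*9=45 best=234 → r--
[1,9] min(20,5)*8=40 best=234 → r--
[1,8] min(20,12)*7=84 best=234 → r--
[1,7] min(20,1)*6=6 best=234 → r--
[1,6] min(20,2)*5=10 best=234 → r--
[1,5] min(20,18)*4=72 best=234 → r--
[1,4] min(20,8)*3=24 best=234 → r--
[1,3] min(20,11)*2=22 best=234 → r--
[1,2] min(20,19)*1=19 best=234 → r--

max area = 234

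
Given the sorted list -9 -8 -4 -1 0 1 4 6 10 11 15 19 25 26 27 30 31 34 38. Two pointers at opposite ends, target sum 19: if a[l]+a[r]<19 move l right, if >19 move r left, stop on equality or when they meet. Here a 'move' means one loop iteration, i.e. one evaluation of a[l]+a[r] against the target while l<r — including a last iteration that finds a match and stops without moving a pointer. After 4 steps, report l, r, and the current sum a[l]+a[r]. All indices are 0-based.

[0,18] -9+38=29 >19 → r--
[0,17] -9+34=25 >19 → r--
[0,16] -9+31=22 >19 → r--
[0,15] -9+30=21 >19 → r--

l=0, r=14, sum=18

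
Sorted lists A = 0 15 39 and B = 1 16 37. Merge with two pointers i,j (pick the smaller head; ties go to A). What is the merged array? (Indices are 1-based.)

[i=1,j=1] A[i]=0<=B[j]=1 take 0 → i++
[i=2,j=1] A[i]=15>B[j]=1 take 1 → j++
[i=2,j=2] A[i]=15<=B[j]=16 take 15 → i++
[i=3,j=2] A[i]=39>B[j]=16 take 16 → j++
[i=3,j=3] A[i]=39>B[j]=37 take 37 → j++
[i=3,j=4] B done, take A[i]=39 → i++

[0, 1, 15, 16, 37, 39]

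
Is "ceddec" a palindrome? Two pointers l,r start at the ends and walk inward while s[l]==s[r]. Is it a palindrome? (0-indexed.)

palindrome

[0,5] 'c'=='c' → l++,r--
[1,4] 'e'=='e' → l++,r--
[2,3] 'd'=='d' → l++,r--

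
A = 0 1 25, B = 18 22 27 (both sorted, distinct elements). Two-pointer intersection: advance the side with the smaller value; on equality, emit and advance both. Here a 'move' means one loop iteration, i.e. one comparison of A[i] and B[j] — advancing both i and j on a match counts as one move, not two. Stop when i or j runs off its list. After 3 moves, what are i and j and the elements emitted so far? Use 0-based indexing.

i=0 j=0: 0<18, i++
i=1 j=0: 1<18, i++
i=2 j=0: 25>18, j++

i=2, j=1, emitted=[]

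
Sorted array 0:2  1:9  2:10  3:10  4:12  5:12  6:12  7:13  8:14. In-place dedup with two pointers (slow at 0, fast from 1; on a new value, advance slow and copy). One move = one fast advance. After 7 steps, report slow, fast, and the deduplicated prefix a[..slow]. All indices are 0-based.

slow=4, fast=8, prefix=[2, 9, 10, 12, 13]

(s=0,f=1) a[fast]=9≠a[slow]=2 write a[1]=9 → slow++,fast++
(s=1,f=2) a[fast]=10≠a[slow]=9 write a[2]=10 → slow++,fast++
(s=2,f=3) a[fast]=10=a[slow] dup → fast++
(s=2,f=4) a[fast]=12≠a[slow]=10 write a[3]=12 → slow++,fast++
(s=3,f=5) a[fast]=12=a[slow] dup → fast++
(s=3,f=6) a[fast]=12=a[slow] dup → fast++
(s=3,f=7) a[fast]=13≠a[slow]=12 write a[4]=13 → slow++,fast++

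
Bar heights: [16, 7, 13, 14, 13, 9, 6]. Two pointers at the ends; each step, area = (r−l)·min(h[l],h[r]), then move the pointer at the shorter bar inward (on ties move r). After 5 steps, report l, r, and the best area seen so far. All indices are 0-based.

l=0 r=6: min(16,6)*6=36 best=36 *, r--
l=0 r=5: min(16,9)*5=45 best=45 *, r--
l=0 r=4: min(16,13)*4=52 best=52 *, r--
l=0 r=3: min(16,14)*3=42 best=52, r--
l=0 r=2: min(16,13)*2=26 best=52, r--

l=0, r=1, best area=52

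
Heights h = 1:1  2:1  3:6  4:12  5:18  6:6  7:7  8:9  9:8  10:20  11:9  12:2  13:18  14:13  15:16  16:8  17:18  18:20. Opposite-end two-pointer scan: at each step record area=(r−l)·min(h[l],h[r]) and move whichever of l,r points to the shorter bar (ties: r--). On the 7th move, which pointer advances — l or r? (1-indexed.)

l

[1,18] min(1,20)*17=17 best=17 * → l++
[2,18] min(1,20)*16=16 best=17 → l++
[3,18] min(6,20)*15=90 best=90 * → l++
[4,18] min(12,20)*14=168 best=168 * → l++
[5,18] min(18,20)*13=234 best=234 * → l++
[6,18] min(6,20)*12=72 best=234 → l++
[7,18] min(7,20)*11=77 best=234 → l++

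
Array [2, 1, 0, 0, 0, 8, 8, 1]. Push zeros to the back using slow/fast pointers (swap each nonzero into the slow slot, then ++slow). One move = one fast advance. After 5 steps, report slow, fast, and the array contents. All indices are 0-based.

slow=2, fast=5, a=[2, 1, 0, 0, 0, 8, 8, 1]

slow=0 fast=0: a[fast]=2≠0 swap→a[0]=2, slow++,fast++
slow=1 fast=1: a[fast]=1≠0 swap→a[1]=1, slow++,fast++
slow=2 fast=2: a[fast]=0, fast++
slow=2 fast=3: a[fast]=0, fast++
slow=2 fast=4: a[fast]=0, fast++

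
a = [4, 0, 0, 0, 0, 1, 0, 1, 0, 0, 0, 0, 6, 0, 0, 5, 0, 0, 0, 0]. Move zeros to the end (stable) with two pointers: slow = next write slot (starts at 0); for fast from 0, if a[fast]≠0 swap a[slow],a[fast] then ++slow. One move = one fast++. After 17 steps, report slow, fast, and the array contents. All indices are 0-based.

slow=0 fast=0: a[fast]=4≠0 swap→a[0]=4, slow++,fast++
slow=1 fast=1: a[fast]=0, fast++
slow=1 fast=2: a[fast]=0, fast++
slow=1 fast=3: a[fast]=0, fast++
slow=1 fast=4: a[fast]=0, fast++
slow=1 fast=5: a[fast]=1≠0 swap→a[1]=1, slow++,fast++
slow=2 fast=6: a[fast]=0, fast++
slow=2 fast=7: a[fast]=1≠0 swap→a[2]=1, slow++,fast++
slow=3 fast=8: a[fast]=0, fast++
slow=3 fast=9: a[fast]=0, fast++
slow=3 fast=10: a[fast]=0, fast++
slow=3 fast=11: a[fast]=0, fast++
slow=3 fast=12: a[fast]=6≠0 swap→a[3]=6, slow++,fast++
slow=4 fast=13: a[fast]=0, fast++
slow=4 fast=14: a[fast]=0, fast++
slow=4 fast=15: a[fast]=5≠0 swap→a[4]=5, slow++,fast++
slow=5 fast=16: a[fast]=0, fast++

slow=5, fast=17, a=[4, 1, 1, 6, 5, 0, 0, 0, 0, 0, 0, 0, 0, 0, 0, 0, 0, 0, 0, 0]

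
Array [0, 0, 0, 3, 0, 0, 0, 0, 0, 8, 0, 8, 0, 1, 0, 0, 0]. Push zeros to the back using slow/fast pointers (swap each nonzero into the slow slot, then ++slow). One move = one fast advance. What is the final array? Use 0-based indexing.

[3, 8, 8, 1, 0, 0, 0, 0, 0, 0, 0, 0, 0, 0, 0, 0, 0]

(s=0,f=0) a[fast]=0 → fast++
(s=0,f=1) a[fast]=0 → fast++
(s=0,f=2) a[fast]=0 → fast++
(s=0,f=3) a[fast]=3≠0 swap→a[0]=3 → slow++,fast++
(s=1,f=4) a[fast]=0 → fast++
(s=1,f=5) a[fast]=0 → fast++
(s=1,f=6) a[fast]=0 → fast++
(s=1,f=7) a[fast]=0 → fast++
(s=1,f=8) a[fast]=0 → fast++
(s=1,f=9) a[fast]=8≠0 swap→a[1]=8 → slow++,fast++
(s=2,f=10) a[fast]=0 → fast++
(s=2,f=11) a[fast]=8≠0 swap→a[2]=8 → slow++,fast++
(s=3,f=12) a[fast]=0 → fast++
(s=3,f=13) a[fast]=1≠0 swap→a[3]=1 → slow++,fast++
(s=4,f=14) a[fast]=0 → fast++
(s=4,f=15) a[fast]=0 → fast++
(s=4,f=16) a[fast]=0 → fast++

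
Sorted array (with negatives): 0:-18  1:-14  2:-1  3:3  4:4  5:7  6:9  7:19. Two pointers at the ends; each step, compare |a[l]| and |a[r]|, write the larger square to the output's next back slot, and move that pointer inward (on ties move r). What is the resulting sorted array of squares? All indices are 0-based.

[1, 9, 16, 49, 81, 196, 324, 361]

l=0 r=7: |-18|<=|19| out[7]=361, r--
l=0 r=6: |-18|>|9| out[6]=324, l++
l=1 r=6: |-14|>|9| out[5]=196, l++
l=2 r=6: |-1|<=|9| out[4]=81, r--
l=2 r=5: |-1|<=|7| out[3]=49, r--
l=2 r=4: |-1|<=|4| out[2]=16, r--
l=2 r=3: |-1|<=|3| out[1]=9, r--
l=2 r=2: |-1|<=|-1| out[0]=1, r--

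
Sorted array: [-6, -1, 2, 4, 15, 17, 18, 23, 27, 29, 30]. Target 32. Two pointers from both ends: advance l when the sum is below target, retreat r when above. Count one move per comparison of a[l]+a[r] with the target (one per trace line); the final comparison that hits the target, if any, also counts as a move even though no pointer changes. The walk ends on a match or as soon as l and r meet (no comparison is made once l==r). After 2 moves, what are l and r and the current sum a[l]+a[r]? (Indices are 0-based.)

[0,10] -6+30=24 <32 → l++
[1,10] -1+30=29 <32 → l++

l=2, r=10, sum=32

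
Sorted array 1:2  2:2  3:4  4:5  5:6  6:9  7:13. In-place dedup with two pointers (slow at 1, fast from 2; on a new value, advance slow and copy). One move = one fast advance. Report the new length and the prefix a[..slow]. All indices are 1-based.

slow=1 fast=2: a[fast]=2=a[slow] dup, fast++
slow=1 fast=3: a[fast]=4≠a[slow]=2 write a[2]=4, slow++,fast++
slow=2 fast=4: a[fast]=5≠a[slow]=4 write a[3]=5, slow++,fast++
slow=3 fast=5: a[fast]=6≠a[slow]=5 write a[4]=6, slow++,fast++
slow=4 fast=6: a[fast]=9≠a[slow]=6 write a[5]=9, slow++,fast++
slow=5 fast=7: a[fast]=13≠a[slow]=9 write a[6]=13, slow++,fast++

length 6; prefix = [2, 4, 5, 6, 9, 13]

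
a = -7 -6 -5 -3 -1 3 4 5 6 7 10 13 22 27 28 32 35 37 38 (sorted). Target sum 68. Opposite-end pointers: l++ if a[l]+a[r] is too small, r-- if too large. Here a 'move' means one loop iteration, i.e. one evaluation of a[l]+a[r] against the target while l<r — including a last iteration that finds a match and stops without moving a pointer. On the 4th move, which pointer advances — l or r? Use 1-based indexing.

[1,19] -7+38=31 <68 → l++
[2,19] -6+38=32 <68 → l++
[3,19] -5+38=33 <68 → l++
[4,19] -3+38=35 <68 → l++

l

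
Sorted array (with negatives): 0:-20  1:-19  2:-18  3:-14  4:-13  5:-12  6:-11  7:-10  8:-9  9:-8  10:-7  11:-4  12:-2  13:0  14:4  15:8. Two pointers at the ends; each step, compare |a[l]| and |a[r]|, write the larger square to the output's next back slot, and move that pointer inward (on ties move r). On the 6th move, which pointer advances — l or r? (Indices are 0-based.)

l

l=0 r=15: |-20|>|8| out[15]=400, l++
l=1 r=15: |-19|>|8| out[14]=361, l++
l=2 r=15: |-18|>|8| out[13]=324, l++
l=3 r=15: |-14|>|8| out[12]=196, l++
l=4 r=15: |-13|>|8| out[11]=169, l++
l=5 r=15: |-12|>|8| out[10]=144, l++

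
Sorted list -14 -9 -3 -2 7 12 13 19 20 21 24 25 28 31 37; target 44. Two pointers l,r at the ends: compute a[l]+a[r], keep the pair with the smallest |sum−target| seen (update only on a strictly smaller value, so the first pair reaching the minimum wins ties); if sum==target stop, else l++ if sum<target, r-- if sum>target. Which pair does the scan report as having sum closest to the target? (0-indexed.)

[0,14] -14+37=23 d=21 * → l++
[1,14] -9+37=28 d=16 * → l++
[2,14] -3+37=34 d=10 * → l++
[3,14] -2+37=35 d=9 * → l++
[4,14] 7+37=44 d=0 * → stop

pair (7, 37) with sum 44 (|Δ|=0)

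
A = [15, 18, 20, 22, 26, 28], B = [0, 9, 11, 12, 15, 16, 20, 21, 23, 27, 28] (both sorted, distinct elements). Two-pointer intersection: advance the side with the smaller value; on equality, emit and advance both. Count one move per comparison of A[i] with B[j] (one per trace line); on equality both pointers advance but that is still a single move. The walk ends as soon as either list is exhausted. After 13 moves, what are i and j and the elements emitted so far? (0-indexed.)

[i=0,j=0] 15>0 → j++
[i=0,j=1] 15>9 → j++
[i=0,j=2] 15>11 → j++
[i=0,j=3] 15>12 → j++
[i=0,j=4] 15==15 emit → i++,j++
[i=1,j=5] 18>16 → j++
[i=1,j=6] 18<20 → i++
[i=2,j=6] 20==20 emit → i++,j++
[i=3,j=7] 22>21 → j++
[i=3,j=8] 22<23 → i++
[i=4,j=8] 26>23 → j++
[i=4,j=9] 26<27 → i++
[i=5,j=9] 28>27 → j++

i=5, j=10, emitted=[15, 20]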